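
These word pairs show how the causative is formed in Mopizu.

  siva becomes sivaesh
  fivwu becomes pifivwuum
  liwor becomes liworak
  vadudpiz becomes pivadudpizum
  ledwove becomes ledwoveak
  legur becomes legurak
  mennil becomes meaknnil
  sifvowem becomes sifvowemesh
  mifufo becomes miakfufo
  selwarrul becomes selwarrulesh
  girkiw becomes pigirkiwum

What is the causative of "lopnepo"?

selwarrul and mennil both end in -l yet inflect differently (selwarrulesh, meaknnil), so the final letter is not what conditions the rule; the first letter is.
"lopnepo" begins with l-. The stems beginning with l- (ledwove → ledwoveak, liwor → liworak, legur → legurak) add -ak.
So lopnepo → lopnepoak.

lopnepoak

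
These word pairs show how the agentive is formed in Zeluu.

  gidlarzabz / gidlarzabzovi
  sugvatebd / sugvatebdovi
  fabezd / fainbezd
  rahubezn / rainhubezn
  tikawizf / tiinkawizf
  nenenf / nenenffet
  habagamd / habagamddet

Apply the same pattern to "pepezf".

"pepezf" has second-to-last letter 'z'. The stems whose second-to-last letter is 'z' (fabezd → fainbezd, rahubezn → rainhubezn, tikawizf → tiinkawizf) insert -in- after the first vowel.
So pepezf → peinpezf.

peinpezf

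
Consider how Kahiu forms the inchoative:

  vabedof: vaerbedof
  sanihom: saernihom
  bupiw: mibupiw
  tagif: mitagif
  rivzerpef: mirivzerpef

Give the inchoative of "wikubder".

miwikubder

vabedof and tagif both end in -f yet inflect differently (vaerbedof, mitagif), so the final letter is not what conditions the rule; the last vowel is.
"wikubder" has last vowel 'e'. The one such stem in the data (rivzerpef → mirivzerpef) adds the prefix mi-, so the same rule applies.
The other pattern: stems whose last vowel is 'o' insert -er- after the first vowel.
So wikubder → miwikubder.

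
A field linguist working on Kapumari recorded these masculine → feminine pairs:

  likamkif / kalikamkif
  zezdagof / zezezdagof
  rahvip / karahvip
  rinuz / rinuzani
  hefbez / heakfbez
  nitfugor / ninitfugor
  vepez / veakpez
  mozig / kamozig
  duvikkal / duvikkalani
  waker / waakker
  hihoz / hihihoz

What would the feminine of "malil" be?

kamalil

waker and nitfugor both end in -r yet inflect differently (waakker, ninitfugor), so the final letter is not what conditions the rule; the last vowel is.
"malil" has last vowel 'i'. The stems whose last vowel is 'i' (likamkif → kalikamkif, mozig → kamozig, rahvip → karahvip) add the prefix ka-.
The other patterns: stems whose last vowel is 'e' insert -ak- after the first vowel; stems whose last vowel is 'o' repeat the first consonant+vowel as a prefix; stems whose last vowel is 'a' or 'u' add -ani.
So malil → kamalil.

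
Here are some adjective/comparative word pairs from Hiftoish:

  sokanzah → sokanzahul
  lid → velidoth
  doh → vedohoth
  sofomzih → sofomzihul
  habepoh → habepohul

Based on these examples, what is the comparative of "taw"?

doh and sokanzah both end in -h yet inflect differently (vedohoth, sokanzahul), so the final letter is not what conditions the rule; the number of vowels is.
"taw" has 1 vowel. The stems with 1 vowel (doh → vedohoth, lid → velidoth) add ve- … -oth around the stem.
The other pattern: stems with 3 vowels add -ul.
So taw → vetawoth.

vetawoth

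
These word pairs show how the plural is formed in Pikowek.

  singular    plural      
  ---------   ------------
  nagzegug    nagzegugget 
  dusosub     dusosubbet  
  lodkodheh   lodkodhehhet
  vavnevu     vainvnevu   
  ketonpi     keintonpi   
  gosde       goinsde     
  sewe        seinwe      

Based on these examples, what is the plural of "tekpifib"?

tekpifibbet

nagzegug and vavnevu both have last vowel 'u' yet inflect differently (nagzegugget, vainvnevu), so the last vowel is not what conditions the rule; whether the stem ends in a vowel or a consonant is.
"tekpifib" ends in a consonant. The stems ending in a consonant (nagzegug → nagzegugget, dusosub → dusosubbet, lodkodheh → lodkodhehhet) double the final consonant and add -et.
The other pattern: stems ending in a vowel insert -in- after the first vowel.
So tekpifib → tekpifibbet.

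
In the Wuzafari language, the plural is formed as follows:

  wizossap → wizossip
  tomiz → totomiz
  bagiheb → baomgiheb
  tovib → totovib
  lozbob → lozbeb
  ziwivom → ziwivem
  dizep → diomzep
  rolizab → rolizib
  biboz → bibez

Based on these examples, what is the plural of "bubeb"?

buombeb

rolizab and lozbob both end in -b yet inflect differently (rolizib, lozbeb), so the final letter is not what conditions the rule; the last vowel is.
"bubeb" has last vowel 'e'. The stems whose last vowel is 'e' (bagiheb → baomgiheb, dizep → diomzep) insert -om- after the first vowel.
The other patterns: stems whose last vowel is 'a' change the last vowel to 'i'; stems whose last vowel is 'o' change the last vowel to 'e'; stems whose last vowel is 'i' repeat the first consonant+vowel as a prefix.
So bubeb → buombeb.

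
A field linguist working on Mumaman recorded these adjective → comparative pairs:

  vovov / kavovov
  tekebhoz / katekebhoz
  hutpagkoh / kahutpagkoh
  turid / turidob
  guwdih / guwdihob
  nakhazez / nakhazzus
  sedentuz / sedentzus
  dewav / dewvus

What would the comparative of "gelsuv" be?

gelsvus

"gelsuv" has last vowel 'u'. The one such stem in the data (sedentuz → sedentzus) deletes the last vowel and adds -us (as do nakhazez, dewav), so the same rule applies.
The other patterns: stems whose last vowel is 'o' add the prefix ka-; stems whose last vowel is 'i' add -ob.
So gelsuv → gelsvus.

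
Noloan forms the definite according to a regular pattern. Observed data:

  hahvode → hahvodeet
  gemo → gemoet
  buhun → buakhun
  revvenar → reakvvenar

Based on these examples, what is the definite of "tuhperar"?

tuakhperar

gemo and buhun both have 2 vowels yet inflect differently (gemoet, buakhun), so the number of vowels is not what conditions the rule; whether the stem ends in a vowel or a consonant is.
"tuhperar" ends in a consonant. The stems ending in a consonant (buhun → buakhun, revvenar → reakvvenar) insert -ak- after the first vowel.
So tuhperar → tuakhperar.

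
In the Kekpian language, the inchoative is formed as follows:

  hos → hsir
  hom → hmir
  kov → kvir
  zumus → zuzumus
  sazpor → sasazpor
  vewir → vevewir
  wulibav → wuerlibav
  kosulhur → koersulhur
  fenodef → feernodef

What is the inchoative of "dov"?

"dov" has 1 vowel. The stems with 1 vowel (hos → hsir, hom → hmir, kov → kvir) delete the last vowel and add -ir.
The other patterns: stems with 2 vowels repeat the first consonant+vowel as a prefix; stems with 3 vowels insert -er- after the first vowel.
So dov → dvir.

dvir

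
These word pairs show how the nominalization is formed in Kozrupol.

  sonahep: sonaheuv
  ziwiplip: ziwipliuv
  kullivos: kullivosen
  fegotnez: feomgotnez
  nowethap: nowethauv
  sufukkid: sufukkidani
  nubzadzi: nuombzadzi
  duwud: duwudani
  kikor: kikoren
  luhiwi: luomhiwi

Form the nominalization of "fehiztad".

ziwiplip and sufukkid both have last vowel 'i' yet inflect differently (ziwipliuv, sufukkidani), so the last vowel is not what conditions the rule; the final letter is.
"fehiztad" ends in -d. The stems ending in -d (duwud → duwudani, sufukkid → sufukkidani) add -ani.
So fehiztad → fehiztadani.

fehiztadani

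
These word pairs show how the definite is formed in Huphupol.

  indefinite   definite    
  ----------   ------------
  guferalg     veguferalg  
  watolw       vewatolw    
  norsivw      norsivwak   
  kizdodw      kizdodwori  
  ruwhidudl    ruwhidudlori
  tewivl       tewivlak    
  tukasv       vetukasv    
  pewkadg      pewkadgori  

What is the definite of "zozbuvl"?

"zozbuvl" has second-to-last letter 'v'. The stems whose second-to-last letter is 'v' (tewivl → tewivlak, norsivw → norsivwak) add -ak.
The other patterns: stems whose second-to-last letter is 'l' or 's' add the prefix ve-; stems whose second-to-last letter is 'd' add -ori.
So zozbuvl → zozbuvlak.

zozbuvlak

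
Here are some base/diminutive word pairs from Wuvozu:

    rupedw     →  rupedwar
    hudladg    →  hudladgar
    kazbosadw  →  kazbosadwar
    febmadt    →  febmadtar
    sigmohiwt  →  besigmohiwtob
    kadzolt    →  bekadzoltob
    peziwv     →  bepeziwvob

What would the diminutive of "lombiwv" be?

belombiwvob

febmadt and sigmohiwt both end in -t yet inflect differently (febmadtar, besigmohiwtob), so the final letter is not what conditions the rule; the second-to-last letter is.
"lombiwv" has second-to-last letter 'w'. The stems whose second-to-last letter is 'w' (sigmohiwt → besigmohiwtob, peziwv → bepeziwvob) add be- … -ob around the stem.
So lombiwv → belombiwvob.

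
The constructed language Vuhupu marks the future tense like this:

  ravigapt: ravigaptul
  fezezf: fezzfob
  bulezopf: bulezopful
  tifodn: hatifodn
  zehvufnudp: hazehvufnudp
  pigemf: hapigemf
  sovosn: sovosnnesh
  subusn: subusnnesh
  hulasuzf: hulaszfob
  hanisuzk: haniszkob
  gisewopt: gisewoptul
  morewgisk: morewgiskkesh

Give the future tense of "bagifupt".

bagifuptul

morewgisk and hanisuzk both end in -k yet inflect differently (morewgiskkesh, haniszkob), so the final letter is not what conditions the rule; the second-to-last letter is.
"bagifupt" has second-to-last letter 'p'. The stems whose second-to-last letter is 'p' (ravigapt → ravigaptul, gisewopt → gisewoptul, bulezopf → bulezopful) add -ul.
The other patterns: stems whose second-to-last letter is 's' double the final consonant and add -esh; stems whose second-to-last letter is 'z' delete the last vowel and add -ob; stems whose second-to-last letter is 'd' or 'm' add the prefix ha-.
So bagifupt → bagifuptul.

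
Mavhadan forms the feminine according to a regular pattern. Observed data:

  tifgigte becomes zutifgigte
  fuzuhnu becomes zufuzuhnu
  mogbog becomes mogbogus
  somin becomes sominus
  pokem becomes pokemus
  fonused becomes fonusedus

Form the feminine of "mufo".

zumufo

tifgigte and pokem both have last vowel 'e' yet inflect differently (zutifgigte, pokemus), so the last vowel is not what conditions the rule; whether the stem ends in a vowel or a consonant is.
"mufo" ends in a vowel. The stems ending in a vowel (tifgigte → zutifgigte, fuzuhnu → zufuzuhnu) add the prefix zu-.
The other pattern: stems ending in a consonant add -us.
So mufo → zumufo.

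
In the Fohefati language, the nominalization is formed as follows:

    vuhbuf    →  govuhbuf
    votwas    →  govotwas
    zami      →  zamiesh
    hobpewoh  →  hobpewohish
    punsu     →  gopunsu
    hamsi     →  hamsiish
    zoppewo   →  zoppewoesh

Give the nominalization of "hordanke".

hordankeish

zami and hamsi both end in -i yet inflect differently (zamiesh, hamsiish), so the final letter is not what conditions the rule; the first letter is.
"hordanke" begins with h-. The stems beginning with h- (hobpewoh → hobpewohish, hamsi → hamsiish) add -ish.
The other patterns: stems beginning with z- add -esh; stems beginning with p- or v- add the prefix go-.
So hordanke → hordankeish.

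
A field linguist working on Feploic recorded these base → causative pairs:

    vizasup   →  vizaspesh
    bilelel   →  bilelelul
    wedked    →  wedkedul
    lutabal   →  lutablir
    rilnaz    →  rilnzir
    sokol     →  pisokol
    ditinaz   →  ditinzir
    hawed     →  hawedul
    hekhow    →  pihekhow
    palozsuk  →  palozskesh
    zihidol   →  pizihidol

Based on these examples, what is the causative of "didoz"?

"didoz" has last vowel 'o'. The stems whose last vowel is 'o' (zihidol → pizihidol, hekhow → pihekhow, sokol → pisokol) add the prefix pi-.
So didoz → pididoz.

pididoz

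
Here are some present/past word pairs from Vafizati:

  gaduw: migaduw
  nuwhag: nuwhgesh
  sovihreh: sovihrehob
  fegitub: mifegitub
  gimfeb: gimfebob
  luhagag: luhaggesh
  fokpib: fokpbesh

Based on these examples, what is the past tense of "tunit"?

tuntesh

"tunit" has last vowel 'i'. The one such stem in the data (fokpib → fokpbesh) deletes the last vowel and adds -esh (as do nuwhag, luhagag), so the same rule applies.
The other patterns: stems whose last vowel is 'u' add the prefix mi-; stems whose last vowel is 'e' add -ob.
So tunit → tuntesh.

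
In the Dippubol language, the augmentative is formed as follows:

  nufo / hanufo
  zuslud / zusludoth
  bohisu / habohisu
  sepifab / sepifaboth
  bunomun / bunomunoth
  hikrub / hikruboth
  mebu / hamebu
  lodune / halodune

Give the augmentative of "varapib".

varapiboth

"varapib" ends in a consonant. The stems ending in a consonant (sepifab → sepifaboth, bunomun → bunomunoth, zuslud → zusludoth) add -oth.
The other pattern: stems ending in a vowel add the prefix ha-.
So varapib → varapiboth.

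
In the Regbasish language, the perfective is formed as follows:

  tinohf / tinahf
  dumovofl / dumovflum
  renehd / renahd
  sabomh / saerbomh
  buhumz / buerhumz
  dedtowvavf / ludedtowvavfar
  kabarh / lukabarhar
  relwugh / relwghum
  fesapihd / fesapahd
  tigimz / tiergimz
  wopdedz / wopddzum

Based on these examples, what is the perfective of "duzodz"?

duzdzum

"duzodz" has second-to-last letter 'd'. The one such stem in the data (wopdedz → wopddzum) deletes the last vowel and adds -um (as do dumovofl, relwugh), so the same rule applies.
The other patterns: stems whose second-to-last letter is 'h' change the last vowel to 'a'; stems whose second-to-last letter is 'm' insert -er- after the first vowel; stems whose second-to-last letter is 'r' or 'v' add lu- … -ar around the stem.
So duzodz → duzdzum.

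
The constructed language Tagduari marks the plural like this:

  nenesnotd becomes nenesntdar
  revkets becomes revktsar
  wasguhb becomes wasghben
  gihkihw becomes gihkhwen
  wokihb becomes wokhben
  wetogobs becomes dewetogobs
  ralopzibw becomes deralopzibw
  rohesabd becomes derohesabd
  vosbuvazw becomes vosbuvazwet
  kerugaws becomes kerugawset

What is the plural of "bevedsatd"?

"bevedsatd" has second-to-last letter 't'. The stems whose second-to-last letter is 't' (nenesnotd → nenesntdar, revkets → revktsar) delete the last vowel and add -ar.
So bevedsatd → bevedstdar.

bevedstdar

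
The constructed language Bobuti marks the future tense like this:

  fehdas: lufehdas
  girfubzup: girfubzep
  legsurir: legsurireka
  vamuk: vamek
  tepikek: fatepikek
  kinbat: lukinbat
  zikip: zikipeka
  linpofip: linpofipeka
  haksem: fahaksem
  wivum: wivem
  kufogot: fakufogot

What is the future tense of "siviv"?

siviveka

girfubzup and zikip both end in -p yet inflect differently (girfubzep, zikipeka), so the final letter is not what conditions the rule; the last vowel is.
"siviv" has last vowel 'i'. The stems whose last vowel is 'i' (legsurir → legsurireka, zikip → zikipeka, linpofip → linpofipeka) add -eka.
The other patterns: stems whose last vowel is 'a' add the prefix lu-; stems whose last vowel is 'u' change the last vowel to 'e'; stems whose last vowel is 'e' or 'o' add the prefix fa-.
So siviv → siviveka.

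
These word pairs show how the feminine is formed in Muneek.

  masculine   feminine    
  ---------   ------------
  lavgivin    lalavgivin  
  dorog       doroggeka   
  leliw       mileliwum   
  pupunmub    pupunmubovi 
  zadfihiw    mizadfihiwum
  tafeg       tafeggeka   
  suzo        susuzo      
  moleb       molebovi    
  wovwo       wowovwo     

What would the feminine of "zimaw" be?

dorog and suzo both have last vowel 'o' yet inflect differently (doroggeka, susuzo), so the last vowel is not what conditions the rule; the final letter is.
"zimaw" ends in -w. The stems ending in -w (zadfihiw → mizadfihiwum, leliw → mileliwum) add mi- … -um around the stem.
The other patterns: stems ending in -g double the final consonant and add -eka; stems ending in -n or -o repeat the first consonant+vowel as a prefix; stems ending in -b add -ovi.
So zimaw → mizimawum.

mizimawum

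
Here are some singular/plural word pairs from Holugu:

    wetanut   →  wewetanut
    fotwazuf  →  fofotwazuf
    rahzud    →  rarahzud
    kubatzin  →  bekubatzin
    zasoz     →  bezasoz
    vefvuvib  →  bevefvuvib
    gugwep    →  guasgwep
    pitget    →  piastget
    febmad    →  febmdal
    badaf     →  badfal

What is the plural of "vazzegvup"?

wetanut and pitget both end in -t yet inflect differently (wewetanut, piastget), so the final letter is not what conditions the rule; the last vowel is.
"vazzegvup" has last vowel 'u'. The stems whose last vowel is 'u' (wetanut → wewetanut, fotwazuf → fofotwazuf, rahzud → rarahzud) repeat the first consonant+vowel as a prefix.
So vazzegvup → vavazzegvup.

vavazzegvup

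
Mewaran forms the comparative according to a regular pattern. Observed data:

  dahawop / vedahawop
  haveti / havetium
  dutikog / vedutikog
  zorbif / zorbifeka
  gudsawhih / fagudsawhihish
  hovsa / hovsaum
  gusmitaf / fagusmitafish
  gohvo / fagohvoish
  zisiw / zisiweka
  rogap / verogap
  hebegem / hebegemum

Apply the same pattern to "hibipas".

gusmitaf and zorbif both end in -f yet inflect differently (fagusmitafish, zorbifeka), so the final letter is not what conditions the rule; the first letter is.
"hibipas" begins with h-. The stems beginning with h- (hebegem → hebegemum, hovsa → hovsaum, haveti → havetium) add -um.
The other patterns: stems beginning with d- or r- add the prefix ve-; stems beginning with g- add fa- … -ish around the stem; stems beginning with z- add -eka.
So hibipas → hibipasum.

hibipasum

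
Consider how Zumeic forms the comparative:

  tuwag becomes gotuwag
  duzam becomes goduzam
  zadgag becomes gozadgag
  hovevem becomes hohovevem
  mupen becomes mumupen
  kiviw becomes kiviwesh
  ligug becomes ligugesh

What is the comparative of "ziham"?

duzam and hovevem both end in -m yet inflect differently (goduzam, hohovevem), so the final letter is not what conditions the rule; the last vowel is.
"ziham" has last vowel 'a'. The stems whose last vowel is 'a' (tuwag → gotuwag, duzam → goduzam, zadgag → gozadgag) add the prefix go-.
The other patterns: stems whose last vowel is 'e' repeat the first consonant+vowel as a prefix; stems whose last vowel is 'i' or 'u' add -esh.
So ziham → goziham.

goziham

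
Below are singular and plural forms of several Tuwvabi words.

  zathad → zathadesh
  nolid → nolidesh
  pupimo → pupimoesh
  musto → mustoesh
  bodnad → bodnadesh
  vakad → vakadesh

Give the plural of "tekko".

tekkoesh

Every pair shown (zathad → zathadesh, nolid → nolidesh, pupimo → pupimoesh, …) follows the same rule: add -esh.
So tekko → tekkoesh.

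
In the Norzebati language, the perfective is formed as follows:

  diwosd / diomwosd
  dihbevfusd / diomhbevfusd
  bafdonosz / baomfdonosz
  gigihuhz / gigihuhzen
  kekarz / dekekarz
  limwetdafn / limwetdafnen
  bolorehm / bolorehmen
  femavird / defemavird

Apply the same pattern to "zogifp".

zogifpen

"zogifp" has second-to-last letter 'f'. The one such stem in the data (limwetdafn → limwetdafnen) adds -en, so the same rule applies.
The other patterns: stems whose second-to-last letter is 'r' add the prefix de-; stems whose second-to-last letter is 's' insert -om- after the first vowel.
So zogifp → zogifpen.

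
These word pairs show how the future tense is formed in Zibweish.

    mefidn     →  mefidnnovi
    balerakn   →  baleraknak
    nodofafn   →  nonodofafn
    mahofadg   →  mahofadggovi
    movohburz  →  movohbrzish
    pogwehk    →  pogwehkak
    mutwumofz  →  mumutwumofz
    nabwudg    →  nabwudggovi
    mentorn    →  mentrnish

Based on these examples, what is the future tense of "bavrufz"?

babavrufz

nodofafn and mefidn both end in -n yet inflect differently (nonodofafn, mefidnnovi), so the final letter is not what conditions the rule; the second-to-last letter is.
"bavrufz" has second-to-last letter 'f'. The stems whose second-to-last letter is 'f' (mutwumofz → mumutwumofz, nodofafn → nonodofafn) repeat the first consonant+vowel as a prefix.
The other patterns: stems whose second-to-last letter is 'd' double the final consonant and add -ovi; stems whose second-to-last letter is 'r' delete the last vowel and add -ish; stems whose second-to-last letter is 'h' or 'k' add -ak.
So bavrufz → babavrufz.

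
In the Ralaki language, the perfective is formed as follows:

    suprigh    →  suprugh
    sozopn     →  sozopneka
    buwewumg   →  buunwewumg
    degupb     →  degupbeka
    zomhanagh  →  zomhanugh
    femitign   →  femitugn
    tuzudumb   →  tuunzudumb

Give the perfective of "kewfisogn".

"kewfisogn" has second-to-last letter 'g'. The stems whose second-to-last letter is 'g' (zomhanagh → zomhanugh, femitign → femitugn, suprigh → suprugh) change the last vowel to 'u'.
So kewfisogn → kewfisugn.

kewfisugn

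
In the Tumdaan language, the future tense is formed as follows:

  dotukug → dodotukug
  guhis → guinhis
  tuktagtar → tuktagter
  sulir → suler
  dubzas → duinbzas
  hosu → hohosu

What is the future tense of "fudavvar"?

fudavver

guhis and sulir both have last vowel 'i' yet inflect differently (guinhis, suler), so the last vowel is not what conditions the rule; the final letter is.
"fudavvar" ends in -r. The stems ending in -r (sulir → suler, tuktagtar → tuktagter) change the last vowel to 'e'.
The other patterns: stems ending in -s insert -in- after the first vowel; stems ending in -g or -u repeat the first consonant+vowel as a prefix.
So fudavvar → fudavver.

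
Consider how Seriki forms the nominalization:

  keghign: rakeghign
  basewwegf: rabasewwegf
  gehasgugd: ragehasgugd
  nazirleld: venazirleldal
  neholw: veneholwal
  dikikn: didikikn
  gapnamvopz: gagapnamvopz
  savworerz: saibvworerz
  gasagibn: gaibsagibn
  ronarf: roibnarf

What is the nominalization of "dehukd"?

dedehukd

gehasgugd and nazirleld both end in -d yet inflect differently (ragehasgugd, venazirleldal), so the final letter is not what conditions the rule; the second-to-last letter is.
"dehukd" has second-to-last letter 'k'. The one such stem in the data (dikikn → didikikn) repeats the first consonant+vowel as a prefix (as does gapnamvopz), so the same rule applies.
So dehukd → dedehukd.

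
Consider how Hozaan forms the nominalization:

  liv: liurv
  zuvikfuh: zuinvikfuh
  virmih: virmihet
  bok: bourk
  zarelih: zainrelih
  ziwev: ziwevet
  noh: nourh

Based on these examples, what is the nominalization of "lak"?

liv and ziwev both end in -v yet inflect differently (liurv, ziwevet), so the final letter is not what conditions the rule; the number of vowels is.
"lak" has 1 vowel. The stems with 1 vowel (bok → bourk, liv → liurv, noh → nourh) insert -ur- after the first vowel.
The other patterns: stems with 2 vowels add -et; stems with 3 vowels insert -in- after the first vowel.
So lak → laurk.

laurk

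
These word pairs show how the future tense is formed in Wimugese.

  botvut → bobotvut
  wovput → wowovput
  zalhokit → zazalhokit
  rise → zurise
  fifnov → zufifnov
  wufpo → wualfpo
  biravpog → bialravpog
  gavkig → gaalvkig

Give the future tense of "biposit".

bibiposit

fifnov and wufpo both have last vowel 'o' yet inflect differently (zufifnov, wualfpo), so the last vowel is not what conditions the rule; the final letter is.
"biposit" ends in -t. The stems ending in -t (botvut → bobotvut, wovput → wowovput, zalhokit → zazalhokit) repeat the first consonant+vowel as a prefix.
The other patterns: stems ending in -e or -v add the prefix zu-; stems ending in -g or -o insert -al- after the first vowel.
So biposit → bibiposit.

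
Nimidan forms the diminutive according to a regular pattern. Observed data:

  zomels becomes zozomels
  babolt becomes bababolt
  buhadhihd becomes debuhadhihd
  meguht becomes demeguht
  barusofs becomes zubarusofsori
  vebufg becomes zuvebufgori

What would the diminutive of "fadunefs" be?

babolt and meguht both end in -t yet inflect differently (bababolt, demeguht), so the final letter is not what conditions the rule; the second-to-last letter is.
"fadunefs" has second-to-last letter 'f'. The stems whose second-to-last letter is 'f' (barusofs → zubarusofsori, vebufg → zuvebufgori) add zu- … -ori around the stem.
So fadunefs → zufadunefsori.

zufadunefsori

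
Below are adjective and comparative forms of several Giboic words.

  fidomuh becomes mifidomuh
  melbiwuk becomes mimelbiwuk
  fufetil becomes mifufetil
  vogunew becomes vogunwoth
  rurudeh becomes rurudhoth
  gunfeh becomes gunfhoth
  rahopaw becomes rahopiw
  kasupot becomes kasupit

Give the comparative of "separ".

fidomuh and rurudeh both end in -h yet inflect differently (mifidomuh, rurudhoth), so the final letter is not what conditions the rule; the last vowel is.
"separ" has last vowel 'a'. The one such stem in the data (rahopaw → rahopiw) changes the last vowel to 'i' (as does kasupot), so the same rule applies.
The other patterns: stems whose last vowel is 'i' or 'u' add the prefix mi-; stems whose last vowel is 'e' delete the last vowel and add -oth.
So separ → sepir.

sepir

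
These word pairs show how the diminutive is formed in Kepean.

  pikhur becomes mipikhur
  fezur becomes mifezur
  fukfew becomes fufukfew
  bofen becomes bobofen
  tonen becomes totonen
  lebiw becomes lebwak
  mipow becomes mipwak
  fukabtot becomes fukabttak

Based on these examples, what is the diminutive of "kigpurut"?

mikigpurut

fukfew and lebiw both end in -w yet inflect differently (fufukfew, lebwak), so the final letter is not what conditions the rule; the last vowel is.
"kigpurut" has last vowel 'u'. The stems whose last vowel is 'u' (pikhur → mipikhur, fezur → mifezur) add the prefix mi-.
The other patterns: stems whose last vowel is 'e' repeat the first consonant+vowel as a prefix; stems whose last vowel is 'i' or 'o' delete the last vowel and add -ak.
So kigpurut → mikigpurut.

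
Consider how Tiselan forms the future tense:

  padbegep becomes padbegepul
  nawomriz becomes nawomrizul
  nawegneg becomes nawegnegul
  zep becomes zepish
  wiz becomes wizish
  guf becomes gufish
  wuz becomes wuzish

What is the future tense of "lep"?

"lep" has 1 vowel. The stems with 1 vowel (zep → zepish, wiz → wizish, guf → gufish) add -ish.
So lep → lepish.

lepish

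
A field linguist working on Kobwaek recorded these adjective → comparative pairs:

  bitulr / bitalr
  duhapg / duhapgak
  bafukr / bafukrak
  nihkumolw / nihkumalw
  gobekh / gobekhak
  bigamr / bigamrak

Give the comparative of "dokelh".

dokalh

"dokelh" has second-to-last letter 'l'. The stems whose second-to-last letter is 'l' (nihkumolw → nihkumalw, bitulr → bitalr) change the last vowel to 'a'.
So dokelh → dokalh.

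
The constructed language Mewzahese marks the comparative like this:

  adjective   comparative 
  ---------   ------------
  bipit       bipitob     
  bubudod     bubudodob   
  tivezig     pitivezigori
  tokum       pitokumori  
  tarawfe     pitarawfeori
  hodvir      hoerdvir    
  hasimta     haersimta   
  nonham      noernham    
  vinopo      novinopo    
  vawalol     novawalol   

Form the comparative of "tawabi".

pitawabiori

tokum and nonham both end in -m yet inflect differently (pitokumori, noernham), so the final letter is not what conditions the rule; the first letter is.
"tawabi" begins with t-. The stems beginning with t- (tivezig → pitivezigori, tokum → pitokumori, tarawfe → pitarawfeori) add pi- … -ori around the stem.
The other patterns: stems beginning with b- add -ob; stems beginning with h- or n- insert -er- after the first vowel; stems beginning with v- add the prefix no-.
So tawabi → pitawabiori.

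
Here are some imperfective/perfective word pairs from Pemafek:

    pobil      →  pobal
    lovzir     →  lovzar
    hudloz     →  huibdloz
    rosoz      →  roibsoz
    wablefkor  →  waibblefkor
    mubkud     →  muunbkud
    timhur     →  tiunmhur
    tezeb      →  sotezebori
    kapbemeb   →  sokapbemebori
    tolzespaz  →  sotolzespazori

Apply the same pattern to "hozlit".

"hozlit" has last vowel 'i'. The stems whose last vowel is 'i' (pobil → pobal, lovzir → lovzar) change the last vowel to 'a'.
The other patterns: stems whose last vowel is 'o' insert -ib- after the first vowel; stems whose last vowel is 'u' insert -un- after the first vowel; stems whose last vowel is 'a' or 'e' add so- … -ori around the stem.
So hozlit → hozlat.

hozlat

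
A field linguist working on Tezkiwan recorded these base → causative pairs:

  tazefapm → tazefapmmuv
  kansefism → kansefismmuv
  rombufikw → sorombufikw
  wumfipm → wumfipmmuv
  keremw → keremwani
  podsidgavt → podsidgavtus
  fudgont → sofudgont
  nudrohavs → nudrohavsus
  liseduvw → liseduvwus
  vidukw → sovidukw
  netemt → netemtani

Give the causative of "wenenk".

sowenenk

podsidgavt and netemt both end in -t yet inflect differently (podsidgavtus, netemtani), so the final letter is not what conditions the rule; the second-to-last letter is.
"wenenk" has second-to-last letter 'n'. The one such stem in the data (fudgont → sofudgont) adds the prefix so-, so the same rule applies.
So wenenk → sowenenk.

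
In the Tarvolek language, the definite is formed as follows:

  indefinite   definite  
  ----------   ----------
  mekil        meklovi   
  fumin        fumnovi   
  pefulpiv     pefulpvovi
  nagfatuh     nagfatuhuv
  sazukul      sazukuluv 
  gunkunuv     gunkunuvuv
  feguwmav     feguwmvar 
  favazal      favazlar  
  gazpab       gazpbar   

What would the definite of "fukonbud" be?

fukonbuduv

mekil and sazukul both end in -l yet inflect differently (meklovi, sazukuluv), so the final letter is not what conditions the rule; the last vowel is.
"fukonbud" has last vowel 'u'. The stems whose last vowel is 'u' (nagfatuh → nagfatuhuv, sazukul → sazukuluv, gunkunuv → gunkunuvuv) add -uv.
The other patterns: stems whose last vowel is 'i' delete the last vowel and add -ovi; stems whose last vowel is 'a' delete the last vowel and add -ar.
So fukonbud → fukonbuduv.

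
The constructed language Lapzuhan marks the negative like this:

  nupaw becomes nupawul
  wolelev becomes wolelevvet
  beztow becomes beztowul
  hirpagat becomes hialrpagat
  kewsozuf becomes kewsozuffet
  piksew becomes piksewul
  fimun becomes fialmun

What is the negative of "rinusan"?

rialnusan

piksew and wolelev both have last vowel 'e' yet inflect differently (piksewul, wolelevvet), so the last vowel is not what conditions the rule; the final letter is.
"rinusan" ends in -n. The one such stem in the data (fimun → fialmun) inserts -al- after the first vowel (as does hirpagat), so the same rule applies.
So rinusan → rialnusan.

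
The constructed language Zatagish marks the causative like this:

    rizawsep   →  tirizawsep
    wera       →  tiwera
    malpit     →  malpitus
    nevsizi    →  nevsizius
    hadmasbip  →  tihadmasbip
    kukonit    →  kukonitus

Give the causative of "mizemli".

"mizemli" ends in -i. The one such stem in the data (nevsizi → nevsizius) adds -us, so the same rule applies.
The other pattern: stems ending in -a or -p add the prefix ti-.
So mizemli → mizemlius.

mizemlius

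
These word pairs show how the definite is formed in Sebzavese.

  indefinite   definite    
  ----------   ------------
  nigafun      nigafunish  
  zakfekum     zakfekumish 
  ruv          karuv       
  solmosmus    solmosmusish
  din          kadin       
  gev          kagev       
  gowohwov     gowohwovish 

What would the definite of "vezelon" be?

vezelonish

ruv and gowohwov both end in -v yet inflect differently (karuv, gowohwovish), so the final letter is not what conditions the rule; the number of vowels is.
"vezelon" has 3 vowels. The stems with 3 vowels (zakfekum → zakfekumish, gowohwov → gowohwovish, nigafun → nigafunish) add -ish.
The other pattern: stems with 1 vowel add the prefix ka-.
So vezelon → vezelonish.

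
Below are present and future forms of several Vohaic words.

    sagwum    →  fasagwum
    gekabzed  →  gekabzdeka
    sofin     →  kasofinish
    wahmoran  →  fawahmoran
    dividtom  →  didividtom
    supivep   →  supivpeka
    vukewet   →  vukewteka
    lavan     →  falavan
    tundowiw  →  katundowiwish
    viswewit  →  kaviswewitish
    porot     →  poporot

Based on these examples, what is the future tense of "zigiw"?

kazigiwish

"zigiw" has last vowel 'i'. The stems whose last vowel is 'i' (tundowiw → katundowiwish, sofin → kasofinish, viswewit → kaviswewitish) add ka- … -ish around the stem.
So zigiw → kazigiwish.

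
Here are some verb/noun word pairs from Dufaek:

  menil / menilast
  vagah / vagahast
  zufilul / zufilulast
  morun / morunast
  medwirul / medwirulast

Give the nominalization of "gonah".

gonahast

Every pair shown (menil → menilast, vagah → vagahast, zufilul → zufilulast, …) follows the same rule: add -ast.
So gonah → gonahast.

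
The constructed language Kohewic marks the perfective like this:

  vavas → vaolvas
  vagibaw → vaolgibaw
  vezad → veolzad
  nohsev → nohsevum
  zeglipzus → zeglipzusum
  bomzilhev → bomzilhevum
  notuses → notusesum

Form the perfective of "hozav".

hoolzav

"hozav" has last vowel 'a'. The stems whose last vowel is 'a' (vavas → vaolvas, vagibaw → vaolgibaw, vezad → veolzad) insert -ol- after the first vowel.
The other pattern: stems whose last vowel is 'e' or 'u' add -um.
So hozav → hoolzav.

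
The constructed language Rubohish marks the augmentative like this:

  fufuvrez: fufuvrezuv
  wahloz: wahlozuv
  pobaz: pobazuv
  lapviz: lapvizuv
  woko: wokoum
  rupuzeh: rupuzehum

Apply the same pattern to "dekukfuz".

dekukfuzuv

"dekukfuz" ends in -z. The stems ending in -z (fufuvrez → fufuvrezuv, wahloz → wahlozuv, pobaz → pobazuv) add -uv.
The other pattern: stems ending in -h or -o add -um.
So dekukfuz → dekukfuzuv.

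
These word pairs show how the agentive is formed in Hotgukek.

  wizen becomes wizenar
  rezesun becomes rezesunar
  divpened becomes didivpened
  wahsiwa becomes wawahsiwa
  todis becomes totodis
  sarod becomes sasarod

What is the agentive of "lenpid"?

wizen and divpened both have last vowel 'e' yet inflect differently (wizenar, didivpened), so the last vowel is not what conditions the rule; the final letter is.
"lenpid" ends in -d. The stems ending in -d (divpened → didivpened, sarod → sasarod) repeat the first consonant+vowel as a prefix.
So lenpid → lelenpid.

lelenpid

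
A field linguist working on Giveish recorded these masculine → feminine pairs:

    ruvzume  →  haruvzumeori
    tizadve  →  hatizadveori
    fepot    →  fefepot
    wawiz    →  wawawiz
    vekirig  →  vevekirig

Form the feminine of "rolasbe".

harolasbeori

ruvzume and vekirig both have 3 vowels yet inflect differently (haruvzumeori, vevekirig), so the number of vowels is not what conditions the rule; whether the stem ends in a vowel or a consonant is.
"rolasbe" ends in a vowel. The stems ending in a vowel (ruvzume → haruvzumeori, tizadve → hatizadveori) add ha- … -ori around the stem.
The other pattern: stems ending in a consonant repeat the first consonant+vowel as a prefix.
So rolasbe → harolasbeori.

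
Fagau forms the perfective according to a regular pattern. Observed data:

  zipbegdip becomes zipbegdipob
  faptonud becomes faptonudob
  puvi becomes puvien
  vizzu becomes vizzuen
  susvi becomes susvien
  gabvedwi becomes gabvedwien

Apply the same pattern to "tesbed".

tesbedob

zipbegdip and puvi both have last vowel 'i' yet inflect differently (zipbegdipob, puvien), so the last vowel is not what conditions the rule; whether the stem ends in a vowel or a consonant is.
"tesbed" ends in a consonant. The stems ending in a consonant (zipbegdip → zipbegdipob, faptonud → faptonudob) add -ob.
So tesbed → tesbedob.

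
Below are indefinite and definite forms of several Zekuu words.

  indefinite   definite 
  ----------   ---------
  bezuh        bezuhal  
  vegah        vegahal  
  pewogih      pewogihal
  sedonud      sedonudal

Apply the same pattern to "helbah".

Every pair shown (bezuh → bezuhal, vegah → vegahal, pewogih → pewogihal, …) follows the same rule: add -al.
So helbah → helbahal.

helbahal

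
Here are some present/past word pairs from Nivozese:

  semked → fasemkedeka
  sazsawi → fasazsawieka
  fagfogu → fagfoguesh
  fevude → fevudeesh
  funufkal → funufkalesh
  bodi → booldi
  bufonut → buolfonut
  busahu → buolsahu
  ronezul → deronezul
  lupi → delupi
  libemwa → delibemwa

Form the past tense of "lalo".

delalo

sazsawi and bodi both end in -i yet inflect differently (fasazsawieka, booldi), so the final letter is not what conditions the rule; the first letter is.
"lalo" begins with l-. The stems beginning with l- (lupi → delupi, libemwa → delibemwa) add the prefix de-.
The other patterns: stems beginning with s- add fa- … -eka around the stem; stems beginning with f- add -esh; stems beginning with b- insert -ol- after the first vowel.
So lalo → delalo.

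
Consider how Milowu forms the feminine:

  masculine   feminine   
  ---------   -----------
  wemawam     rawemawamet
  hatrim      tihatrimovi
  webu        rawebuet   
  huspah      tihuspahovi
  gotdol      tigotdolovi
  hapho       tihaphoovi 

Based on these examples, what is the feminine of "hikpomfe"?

wemawam and hatrim both end in -m yet inflect differently (rawemawamet, tihatrimovi), so the final letter is not what conditions the rule; the first letter is.
"hikpomfe" begins with h-. The stems beginning with h- (hatrim → tihatrimovi, hapho → tihaphoovi, huspah → tihuspahovi) add ti- … -ovi around the stem.
The other pattern: stems beginning with w- add ra- … -et around the stem.
So hikpomfe → tihikpomfeovi.

tihikpomfeovi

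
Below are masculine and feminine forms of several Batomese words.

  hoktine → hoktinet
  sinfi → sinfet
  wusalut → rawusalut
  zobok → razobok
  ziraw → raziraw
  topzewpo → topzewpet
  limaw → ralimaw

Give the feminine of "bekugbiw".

zobok and topzewpo both have last vowel 'o' yet inflect differently (razobok, topzewpet), so the last vowel is not what conditions the rule; whether the stem ends in a vowel or a consonant is.
"bekugbiw" ends in a consonant. The stems ending in a consonant (wusalut → rawusalut, zobok → razobok, ziraw → raziraw) add the prefix ra-.
So bekugbiw → rabekugbiw.

rabekugbiw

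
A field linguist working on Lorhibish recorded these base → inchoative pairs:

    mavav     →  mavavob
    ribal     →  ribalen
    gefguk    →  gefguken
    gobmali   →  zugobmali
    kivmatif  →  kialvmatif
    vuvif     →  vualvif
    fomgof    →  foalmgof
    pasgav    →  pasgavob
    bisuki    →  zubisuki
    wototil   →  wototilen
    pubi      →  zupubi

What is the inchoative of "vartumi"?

zuvartumi

mavav and ribal both have last vowel 'a' yet inflect differently (mavavob, ribalen), so the last vowel is not what conditions the rule; the final letter is.
"vartumi" ends in -i. The stems ending in -i (bisuki → zubisuki, pubi → zupubi, gobmali → zugobmali) add the prefix zu-.
So vartumi → zuvartumi.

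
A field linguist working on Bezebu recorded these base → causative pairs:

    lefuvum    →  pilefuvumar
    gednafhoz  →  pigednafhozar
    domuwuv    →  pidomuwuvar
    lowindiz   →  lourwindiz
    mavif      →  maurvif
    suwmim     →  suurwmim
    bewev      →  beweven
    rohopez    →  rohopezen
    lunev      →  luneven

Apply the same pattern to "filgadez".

gednafhoz and lowindiz both end in -z yet inflect differently (pigednafhozar, lourwindiz), so the final letter is not what conditions the rule; the last vowel is.
"filgadez" has last vowel 'e'. The stems whose last vowel is 'e' (bewev → beweven, rohopez → rohopezen, lunev → luneven) add -en.
The other patterns: stems whose last vowel is 'o' or 'u' add pi- … -ar around the stem; stems whose last vowel is 'i' insert -ur- after the first vowel.
So filgadez → filgadezen.

filgadezen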